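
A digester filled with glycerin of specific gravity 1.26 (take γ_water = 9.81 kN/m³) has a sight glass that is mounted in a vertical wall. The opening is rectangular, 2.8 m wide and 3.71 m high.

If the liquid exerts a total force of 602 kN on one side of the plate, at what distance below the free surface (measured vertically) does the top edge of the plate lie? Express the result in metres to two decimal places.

d_top ≈ 2.83 m

γ = 1.26 × 9.81 = 12.3606 kN/m³.
A = 2.8 × 3.71 = 10.388 m².
From F = γ·h_c·A, the centroid depth is h_c = 602/(12.3606 × 10.388) = 4.6884 m.
The centroid lies 3.71/2 = 1.855 m below the top edge, so the top edge sits at h_top = 4.6884 − 1.855 = 2.8334 m below the surface.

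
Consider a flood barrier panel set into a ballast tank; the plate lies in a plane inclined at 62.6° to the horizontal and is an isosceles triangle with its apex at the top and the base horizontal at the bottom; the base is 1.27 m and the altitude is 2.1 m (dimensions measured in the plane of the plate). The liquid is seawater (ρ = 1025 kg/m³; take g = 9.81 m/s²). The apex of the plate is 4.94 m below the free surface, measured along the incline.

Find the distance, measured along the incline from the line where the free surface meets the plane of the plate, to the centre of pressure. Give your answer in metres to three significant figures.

y_p = 6.38 m

γ = ρg = 1025 × 9.81 / 1000 = 10.05525 kN/m³.
Let θ = 62.6° be the plate's angle to the horizontal; measure y along the incline from where the plane meets the free surface. Vertical depth h = y·sinθ with sinθ = 0.887815.
With the apex up, the centroid sits 2h/3 = 2 × 2.1/3 = 1.4 m below the apex, so y_c = 4.94 + 1.4 = 6.34 m and h_c = 6.34 × 0.887815 = 5.62875 m.
A = ½ × 1.27 × 2.1 = 1.3335 m².
Resultant F = γ·h_c·A = 10.05525 × 5.62875 × 1.3335 = 75.4741 kN.
I_c = b·h³/36 = 1.27 × 2.1³/36 = 0.326708 m⁴.
Centre of pressure: y_p = y_c + I_c/(y_c·A) = 6.34 + 0.326708/(6.34 × 1.3335) = 6.34 + 0.0386436 = 6.37864 m along the plane.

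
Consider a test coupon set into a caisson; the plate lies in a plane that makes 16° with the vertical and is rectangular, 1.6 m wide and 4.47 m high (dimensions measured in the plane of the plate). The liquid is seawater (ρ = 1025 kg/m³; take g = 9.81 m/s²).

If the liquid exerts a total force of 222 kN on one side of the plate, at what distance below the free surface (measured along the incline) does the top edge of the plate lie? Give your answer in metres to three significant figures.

y_top ≈ 0.976 m

γ = ρg = 1025 × 9.81 / 1000 = 10.05525 kN/m³.
A = 1.6 × 4.47 = 7.152 m².
From F = γ·h_c·A, the centroid depth is h_c = 222/(10.05525 × 7.152) = 3.08697 m.
The plate makes 16° with the vertical, i.e. θ = 90° − 16° = 74° to the horizontal. Measuring y along the incline from the free-surface line, vertical depth h = y·sinθ with sinθ = 0.961262.
Along the incline, y_c = h_c/sinθ = 3.08697/0.961262 = 3.21137 m.
The centroid lies 4.47/2 = 2.235 m below the top edge, so the top edge sits at y_top = 3.21137 − 2.235 = 0.97637 m along the incline.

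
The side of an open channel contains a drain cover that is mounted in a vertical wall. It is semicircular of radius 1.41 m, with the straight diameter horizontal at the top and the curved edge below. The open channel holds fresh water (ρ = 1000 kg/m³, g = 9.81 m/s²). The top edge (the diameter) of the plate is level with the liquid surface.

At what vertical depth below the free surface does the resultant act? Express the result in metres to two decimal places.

h_p = 0.83 m

γ = ρg = 1000 × 9.81 = 9810 N/m³ = 9.81 kN/m³.
The centroid of a semicircle lies 4r/(3π) = 0.598423 m from the diameter, here below the top edge, so the centroid depth is h_c = 0.598423 m.
A = πr²/2 = π × 1.41²/2 = 3.1229 m².
Resultant F = γ·h_c·A = 9.81 × 0.598423 × 3.1229 = 18.3331 kN.
I_c = (π/8 − 8/(9π))·r⁴ = 0.109757 × 1.41⁴ = 0.433819 m⁴.
Centre of pressure: y_p = y_c + I_c/(y_c·A) = 0.598423 + 0.433819/(0.598423 × 3.1229) = 0.598423 + 0.232136 = 0.830559 m along the plane.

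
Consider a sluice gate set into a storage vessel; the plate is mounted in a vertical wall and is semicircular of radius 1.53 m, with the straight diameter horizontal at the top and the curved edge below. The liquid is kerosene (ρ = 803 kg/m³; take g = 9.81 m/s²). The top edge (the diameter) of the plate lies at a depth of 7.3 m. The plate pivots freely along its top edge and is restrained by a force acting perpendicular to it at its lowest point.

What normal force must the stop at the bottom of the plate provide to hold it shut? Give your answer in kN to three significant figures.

γ = ρg = 803 × 9.81 / 1000 = 7.87743 kN/m³.
The centroid of a semicircle lies 4r/(3π) = 0.649352 m from the diameter, here below the top edge, so the centroid depth is h_c = 7.3 + 0.649352 = 7.94935 m.
A = πr²/2 = π × 1.53²/2 = 3.67708 m².
Resultant F = γ·h_c·A = 7.87743 × 7.94935 × 3.67708 = 230.26 kN.
I_c = (π/8 − 8/(9π))·r⁴ = 0.109757 × 1.53⁴ = 0.601448 m⁴.
Centre of pressure: y_p = y_c + I_c/(y_c·A) = 7.94935 + 0.601448/(7.94935 × 3.67708) = 7.94935 + 0.0205761 = 7.96993 m along the plane.
The resultant acts 0.649352 + 0.0205761 = 0.669928 m (along the plate) below the hinge at the top edge, so the moment about the hinge is M = F × 0.669928 = 230.26 × 0.669928 = 154.258 kN·m.
A normal force at the bottom, 1.53 m from the hinge, must supply this moment: P = 154.258/1.53 = 100.822 kN.

P ≈ 101 kN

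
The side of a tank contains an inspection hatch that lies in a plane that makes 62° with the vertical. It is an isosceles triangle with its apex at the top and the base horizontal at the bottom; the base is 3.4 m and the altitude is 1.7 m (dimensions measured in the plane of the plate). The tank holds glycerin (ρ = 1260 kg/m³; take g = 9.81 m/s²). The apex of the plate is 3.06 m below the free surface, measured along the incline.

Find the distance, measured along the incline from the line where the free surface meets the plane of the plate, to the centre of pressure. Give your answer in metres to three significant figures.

γ = ρg = 1260 × 9.81 / 1000 = 12.3606 kN/m³.
The plate makes 62° with the vertical, i.e. θ = 90° − 62° = 28° to the horizontal. Measuring y along the incline from the free-surface line, vertical depth h = y·sinθ with sinθ = 0.469472.
With the apex up, the centroid sits 2h/3 = 2 × 1.7/3 = 1.13333 m below the apex, so y_c = 3.06 + 1.13333 = 4.19333 m and h_c = 4.19333 × 0.469472 = 1.96865 m.
A = ½ × 3.4 × 1.7 = 2.89 m².
Resultant F = γ·h_c·A = 12.3606 × 1.96865 × 2.89 = 70.3244 kN.
I_c = b·h³/36 = 3.4 × 1.7³/36 = 0.464006 m⁴.
Centre of pressure: y_p = y_c + I_c/(y_c·A) = 4.19333 + 0.464006/(4.19333 × 2.89) = 4.19333 + 0.0382884 = 4.23162 m along the plane.

y_p = 4.23 m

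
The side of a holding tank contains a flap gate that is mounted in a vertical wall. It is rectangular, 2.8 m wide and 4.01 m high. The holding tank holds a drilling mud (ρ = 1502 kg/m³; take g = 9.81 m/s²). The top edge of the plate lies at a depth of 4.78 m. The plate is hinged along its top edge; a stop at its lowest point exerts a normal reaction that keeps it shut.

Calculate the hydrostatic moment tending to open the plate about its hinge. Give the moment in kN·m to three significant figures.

γ = ρg = 1502 × 9.81 / 1000 = 14.73462 kN/m³.
The centroid lies 4.01/2 = 2.005 m below the top edge, so the centroid depth is h_c = 4.78 + 2.005 = 6.785 m.
A = 2.8 × 4.01 = 11.228 m².
Resultant F = γ·h_c·A = 14.73462 × 6.785 × 11.228 = 1122.51 kN.
I_c = b·h³/12 = 2.8 × 4.01³/12 = 15.0456 m⁴.
Centre of pressure: y_p = y_c + I_c/(y_c·A) = 6.785 + 15.0456/(6.785 × 11.228) = 6.785 + 0.197496 = 6.9825 m along the plane.
The resultant acts 2.005 + 0.197496 = 2.2025 m (along the plate) below the hinge at the top edge, so the moment about the hinge is M = F × 2.2025 = 1122.51 × 2.2025 = 2472.33 kN·m.

M ≈ 2470 kN·m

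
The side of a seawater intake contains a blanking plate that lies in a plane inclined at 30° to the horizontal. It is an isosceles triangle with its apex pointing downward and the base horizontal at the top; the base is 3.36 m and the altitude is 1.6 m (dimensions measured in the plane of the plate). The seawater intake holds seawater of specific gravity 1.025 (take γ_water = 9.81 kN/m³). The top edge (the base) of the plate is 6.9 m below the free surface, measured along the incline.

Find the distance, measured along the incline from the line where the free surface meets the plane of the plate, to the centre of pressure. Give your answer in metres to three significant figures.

γ = 1.025 × 9.81 = 10.05525 kN/m³.
Let θ = 30° be the plate's angle to the horizontal; measure y along the incline from where the plane meets the free surface. Vertical depth h = y·sinθ with sinθ = 0.500000.
With the apex down, the centroid sits h/3 = 1.6/3 = 0.533333 m below the base (the top edge), so y_c = 6.9 + 0.533333 = 7.43333 m and h_c = 7.43333 × 0.500000 = 3.71666 m.
A = ½ × 3.36 × 1.6 = 2.688 m².
Resultant F = γ·h_c·A = 10.05525 × 3.71666 × 2.688 = 100.456 kN.
I_c = b·h³/36 = 3.36 × 1.6³/36 = 0.382293 m⁴.
Centre of pressure: y_p = y_c + I_c/(y_c·A) = 7.43333 + 0.382293/(7.43333 × 2.688) = 7.43333 + 0.019133 = 7.45246 m along the plane.

y_p = 7.45 m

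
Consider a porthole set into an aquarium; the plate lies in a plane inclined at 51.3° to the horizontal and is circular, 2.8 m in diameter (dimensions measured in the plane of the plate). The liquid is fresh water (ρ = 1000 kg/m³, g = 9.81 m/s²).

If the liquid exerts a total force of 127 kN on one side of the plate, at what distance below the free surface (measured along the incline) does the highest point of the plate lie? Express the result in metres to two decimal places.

y_top ≈ 1.29 m

γ = ρg = 1000 × 9.81 = 9810 N/m³ = 9.81 kN/m³.
A = π(1.4)² = 6.15752 m².
From F = γ·h_c·A, the centroid depth is h_c = 127/(9.81 × 6.15752) = 2.10247 m.
Let θ = 51.3° be the plate's angle to the horizontal; measure y along the incline from where the plane meets the free surface. Vertical depth h = y·sinθ with sinθ = 0.780430.
Along the incline, y_c = h_c/sinθ = 2.10247/0.780430 = 2.69399 m.
The centroid is at the centre, 1.4 m below the top of the plate, so the highest point sits at y_top = 2.69399 − 1.4 = 1.29399 m along the incline.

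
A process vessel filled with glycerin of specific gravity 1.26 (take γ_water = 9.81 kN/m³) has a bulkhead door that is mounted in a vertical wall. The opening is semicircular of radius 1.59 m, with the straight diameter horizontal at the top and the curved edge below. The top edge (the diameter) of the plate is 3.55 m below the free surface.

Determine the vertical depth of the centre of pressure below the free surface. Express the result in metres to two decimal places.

h_p = 4.27 m

γ = 1.26 × 9.81 = 12.3606 kN/m³.
The centroid of a semicircle lies 4r/(3π) = 0.674817 m from the diameter, here below the top edge, so the centroid depth is h_c = 3.55 + 0.674817 = 4.22482 m.
A = πr²/2 = π × 1.59²/2 = 3.97113 m².
Resultant F = γ·h_c·A = 12.3606 × 4.22482 × 3.97113 = 207.378 kN.
I_c = (π/8 − 8/(9π))·r⁴ = 0.109757 × 1.59⁴ = 0.701489 m⁴.
Centre of pressure: y_p = y_c + I_c/(y_c·A) = 4.22482 + 0.701489/(4.22482 × 3.97113) = 4.22482 + 0.0418118 = 4.26663 m along the plane.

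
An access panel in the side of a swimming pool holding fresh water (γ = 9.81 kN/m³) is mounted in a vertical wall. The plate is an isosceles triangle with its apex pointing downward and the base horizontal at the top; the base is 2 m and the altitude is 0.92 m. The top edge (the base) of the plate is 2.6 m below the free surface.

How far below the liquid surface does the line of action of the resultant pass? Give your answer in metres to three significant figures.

γ = 9.81 kN/m³.
With the apex down, the centroid sits h/3 = 0.92/3 = 0.306667 m below the base (the top edge), so the centroid depth is h_c = 2.6 + 0.306667 = 2.90667 m.
A = ½ × 2 × 0.92 = 0.92 m².
Resultant F = γ·h_c·A = 9.81 × 2.90667 × 0.92 = 26.2333 kN.
I_c = b·h³/36 = 2 × 0.92³/36 = 0.0432604 m⁴.
Centre of pressure: y_p = y_c + I_c/(y_c·A) = 2.90667 + 0.0432604/(2.90667 × 0.92) = 2.90667 + 0.0161773 = 2.92285 m along the plane.

h_p = 2.92 m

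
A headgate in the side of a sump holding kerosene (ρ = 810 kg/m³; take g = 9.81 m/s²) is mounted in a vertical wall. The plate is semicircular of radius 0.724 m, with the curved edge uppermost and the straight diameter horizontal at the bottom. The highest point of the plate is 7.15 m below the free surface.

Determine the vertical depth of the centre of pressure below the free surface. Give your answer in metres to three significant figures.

h_p = 7.57 m

γ = ρg = 810 × 9.81 / 1000 = 7.9461 kN/m³.
The centroid lies 4r/(3π) = 0.307275 m above the diameter, so r − 4r/(3π) = 0.724 − 0.307275 = 0.416725 m below the topmost point, so the centroid depth is h_c = 7.15 + 0.416725 = 7.56672 m.
A = πr²/2 = π × 0.724²/2 = 0.823374 m².
Resultant F = γ·h_c·A = 7.9461 × 7.56672 × 0.823374 = 49.5061 kN.
I_c = (π/8 − 8/(9π))·r⁴ = 0.109757 × 0.724⁴ = 0.0301569 m⁴.
Centre of pressure: y_p = y_c + I_c/(y_c·A) = 7.56672 + 0.0301569/(7.56672 × 0.823374) = 7.56672 + 0.00484041 = 7.57156 m along the plane.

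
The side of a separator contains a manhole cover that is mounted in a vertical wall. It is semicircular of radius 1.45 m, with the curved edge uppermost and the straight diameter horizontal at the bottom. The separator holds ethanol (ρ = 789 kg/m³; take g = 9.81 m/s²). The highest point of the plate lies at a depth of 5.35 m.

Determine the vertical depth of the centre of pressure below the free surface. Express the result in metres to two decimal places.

h_p = 6.21 m

γ = ρg = 789 × 9.81 / 1000 = 7.74009 kN/m³.
The centroid lies 4r/(3π) = 0.615399 m above the diameter, so r − 4r/(3π) = 1.45 − 0.615399 = 0.834601 m below the topmost point, so the centroid depth is h_c = 5.35 + 0.834601 = 6.1846 m.
A = πr²/2 = π × 1.45²/2 = 3.3026 m².
Resultant F = γ·h_c·A = 7.74009 × 6.1846 × 3.3026 = 158.093 kN.
I_c = (π/8 − 8/(9π))·r⁴ = 0.109757 × 1.45⁴ = 0.485182 m⁴.
Centre of pressure: y_p = y_c + I_c/(y_c·A) = 6.1846 + 0.485182/(6.1846 × 3.3026) = 6.1846 + 0.023754 = 6.20835 m along the plane.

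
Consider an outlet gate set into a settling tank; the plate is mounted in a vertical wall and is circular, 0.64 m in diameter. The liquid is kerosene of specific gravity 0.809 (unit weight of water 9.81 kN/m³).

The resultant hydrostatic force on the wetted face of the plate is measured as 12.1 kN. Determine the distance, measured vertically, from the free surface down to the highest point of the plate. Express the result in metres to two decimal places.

d_top ≈ 4.42 m

γ = 0.809 × 9.81 = 7.93629 kN/m³.
A = π(0.32)² = 0.321699 m².
From F = γ·h_c·A, the centroid depth is h_c = 12.1/(7.93629 × 0.321699) = 4.73934 m.
The centroid is at the centre, 0.32 m below the top of the plate, so the highest point sits at h_top = 4.73934 − 0.32 = 4.41934 m below the surface.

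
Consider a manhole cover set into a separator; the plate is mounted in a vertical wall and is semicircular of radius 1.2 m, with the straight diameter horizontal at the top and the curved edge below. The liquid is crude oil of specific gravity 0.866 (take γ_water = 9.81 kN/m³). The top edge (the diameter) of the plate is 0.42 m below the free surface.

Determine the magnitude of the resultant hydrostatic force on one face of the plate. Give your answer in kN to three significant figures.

γ = 0.866 × 9.81 = 8.49546 kN/m³.
The centroid of a semicircle lies 4r/(3π) = 0.509296 m from the diameter, here below the top edge, so the centroid depth is h_c = 0.42 + 0.509296 = 0.929296 m.
A = πr²/2 = π × 1.2²/2 = 2.26195 m².
Resultant F = γ·h_c·A = 8.49546 × 0.929296 × 2.26195 = 17.8576 kN.

F ≈ 17.9 kN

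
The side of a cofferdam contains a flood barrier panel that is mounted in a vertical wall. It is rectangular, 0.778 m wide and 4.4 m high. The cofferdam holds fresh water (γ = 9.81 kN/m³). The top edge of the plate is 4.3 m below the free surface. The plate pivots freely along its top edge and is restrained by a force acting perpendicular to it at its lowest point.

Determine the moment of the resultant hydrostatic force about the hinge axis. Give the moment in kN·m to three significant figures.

γ = 9.81 kN/m³.
The centroid lies 4.4/2 = 2.2 m below the top edge, so the centroid depth is h_c = 4.3 + 2.2 = 6.5 m.
A = 0.778 × 4.4 = 3.4232 m².
Resultant F = γ·h_c·A = 9.81 × 6.5 × 3.4232 = 218.28 kN.
I_c = b·h³/12 = 0.778 × 4.4³/12 = 5.52276 m⁴.
Centre of pressure: y_p = y_c + I_c/(y_c·A) = 6.5 + 5.52276/(6.5 × 3.4232) = 6.5 + 0.248205 = 6.74821 m along the plane.
The resultant acts 2.2 + 0.248205 = 2.44821 m (along the plate) below the hinge at the top edge, so the moment about the hinge is M = F × 2.44821 = 218.28 × 2.44821 = 534.395 kN·m.

M ≈ 534 kN·m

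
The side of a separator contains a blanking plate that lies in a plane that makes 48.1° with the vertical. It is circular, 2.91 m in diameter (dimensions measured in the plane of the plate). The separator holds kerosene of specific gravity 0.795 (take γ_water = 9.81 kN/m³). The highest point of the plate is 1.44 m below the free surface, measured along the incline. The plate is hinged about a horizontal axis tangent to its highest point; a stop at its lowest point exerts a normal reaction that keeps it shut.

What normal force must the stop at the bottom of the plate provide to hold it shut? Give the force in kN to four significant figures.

γ = 0.795 × 9.81 = 7.79895 kN/m³.
The plate makes 48.1° with the vertical, i.e. θ = 90° − 48.1° = 41.9° to the horizontal. Measuring y along the incline from the free-surface line, vertical depth h = y·sinθ with sinθ = 0.667833.
The centroid is at the centre, 1.455 m below the top of the plate, so y_c = 1.44 + 1.455 = 2.895 m and h_c = 2.895 × 0.667833 = 1.93338 m.
A = π(1.455)² = 6.65083 m².
Resultant F = γ·h_c·A = 7.79895 × 1.93338 × 6.65083 = 100.283 kN.
I_c = πr⁴/4 = π × 1.455⁴/4 = 3.51999 m⁴.
Centre of pressure: y_p = y_c + I_c/(y_c·A) = 2.895 + 3.51999/(2.895 × 6.65083) = 2.895 + 0.182817 = 3.07782 m along the plane.
The resultant acts 1.455 + 0.182817 = 1.63782 m (along the plate) below the hinge at the top edge, so the moment about the hinge is M = F × 1.63782 = 100.283 × 1.63782 = 164.246 kN·m.
A normal force at the bottom, 2.91 m from the hinge, must supply this moment: P = 164.246/2.91 = 56.4419 kN.

P ≈ 56.44 kN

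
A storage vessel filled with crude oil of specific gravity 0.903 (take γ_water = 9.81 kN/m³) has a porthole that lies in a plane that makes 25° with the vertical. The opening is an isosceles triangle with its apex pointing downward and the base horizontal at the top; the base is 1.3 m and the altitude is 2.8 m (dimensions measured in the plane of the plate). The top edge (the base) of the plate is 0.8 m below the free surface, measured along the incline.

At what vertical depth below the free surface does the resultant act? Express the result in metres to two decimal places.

h_p = 1.80 m

γ = 0.903 × 9.81 = 8.85843 kN/m³.
The plate makes 25° with the vertical, i.e. θ = 90° − 25° = 65° to the horizontal. Measuring y along the incline from the free-surface line, vertical depth h = y·sinθ with sinθ = 0.906308.
With the apex down, the centroid sits h/3 = 2.8/3 = 0.933333 m below the base (the top edge), so y_c = 0.8 + 0.933333 = 1.73333 m and h_c = 1.73333 × 0.906308 = 1.57093 m.
A = ½ × 1.3 × 2.8 = 1.82 m².
Resultant F = γ·h_c·A = 8.85843 × 1.57093 × 1.82 = 25.3271 kN.
I_c = b·h³/36 = 1.3 × 2.8³/36 = 0.792711 m⁴.
Centre of pressure: y_p = y_c + I_c/(y_c·A) = 1.73333 + 0.792711/(1.73333 × 1.82) = 1.73333 + 0.251282 = 1.98461 m along the plane.
Vertically, h_p = y_p·sinθ = 1.98461 × 0.906308 = 1.79867 m.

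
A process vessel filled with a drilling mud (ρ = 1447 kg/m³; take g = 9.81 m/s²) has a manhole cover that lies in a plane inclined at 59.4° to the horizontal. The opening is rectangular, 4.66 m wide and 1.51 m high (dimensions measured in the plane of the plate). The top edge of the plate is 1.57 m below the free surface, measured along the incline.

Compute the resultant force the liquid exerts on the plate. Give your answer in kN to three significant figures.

F ≈ 200 kN

γ = ρg = 1447 × 9.81 / 1000 = 14.19507 kN/m³.
Let θ = 59.4° be the plate's angle to the horizontal; measure y along the incline from where the plane meets the free surface. Vertical depth h = y·sinθ with sinθ = 0.860742.
The centroid lies 1.51/2 = 0.755 m below the top edge, so y_c = 1.57 + 0.755 = 2.325 m and h_c = 2.325 × 0.860742 = 2.00123 m.
A = 4.66 × 1.51 = 7.0366 m².
Resultant F = γ·h_c·A = 14.19507 × 2.00123 × 7.0366 = 199.893 kN.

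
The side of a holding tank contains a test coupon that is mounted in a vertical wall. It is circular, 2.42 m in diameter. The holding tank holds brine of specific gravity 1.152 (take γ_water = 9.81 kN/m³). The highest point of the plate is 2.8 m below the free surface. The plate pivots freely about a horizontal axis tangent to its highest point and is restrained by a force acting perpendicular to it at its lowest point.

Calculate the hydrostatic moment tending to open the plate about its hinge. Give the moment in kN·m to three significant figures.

γ = 1.152 × 9.81 = 11.30112 kN/m³.
The centroid is at the centre, 1.21 m below the top of the plate, so the centroid depth is h_c = 2.8 + 1.21 = 4.01 m.
A = π(1.21)² = 4.59961 m².
Resultant F = γ·h_c·A = 11.30112 × 4.01 × 4.59961 = 208.443 kN.
I_c = πr⁴/4 = π × 1.21⁴/4 = 1.68357 m⁴.
Centre of pressure: y_p = y_c + I_c/(y_c·A) = 4.01 + 1.68357/(4.01 × 4.59961) = 4.01 + 0.0912779 = 4.10128 m along the plane.
The resultant acts 1.21 + 0.0912779 = 1.30128 m (along the plate) below the hinge at the top edge, so the moment about the hinge is M = F × 1.30128 = 208.443 × 1.30128 = 271.243 kN·m.

M ≈ 271 kN·m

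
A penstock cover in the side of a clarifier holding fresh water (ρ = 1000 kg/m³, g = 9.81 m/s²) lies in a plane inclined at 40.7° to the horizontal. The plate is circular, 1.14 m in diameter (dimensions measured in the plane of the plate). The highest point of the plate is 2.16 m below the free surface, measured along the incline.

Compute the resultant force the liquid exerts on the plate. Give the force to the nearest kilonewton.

F ≈ 18 kN

γ = ρg = 1000 × 9.81 = 9810 N/m³ = 9.81 kN/m³.
Let θ = 40.7° be the plate's angle to the horizontal; measure y along the incline from where the plane meets the free surface. Vertical depth h = y·sinθ with sinθ = 0.652098.
The centroid is at the centre, 0.57 m below the top of the plate, so y_c = 2.16 + 0.57 = 2.73 m and h_c = 2.73 × 0.652098 = 1.78023 m.
A = π(0.57)² = 1.0207 m².
Resultant F = γ·h_c·A = 9.81 × 1.78023 × 1.0207 = 17.8256 kN.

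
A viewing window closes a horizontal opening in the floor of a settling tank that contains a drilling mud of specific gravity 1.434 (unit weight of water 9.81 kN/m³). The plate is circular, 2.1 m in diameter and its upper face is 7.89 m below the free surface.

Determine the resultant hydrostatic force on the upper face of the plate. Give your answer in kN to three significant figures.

γ = 1.434 × 9.81 = 14.06754 kN/m³.
The plate is horizontal, so pressure is uniform at p = γ·h = 14.06754 × 7.89 = 110.993 kN/m².
A = π(1.05)² = 3.46361 m².
F = p·A = 110.993 × 3.46361 = 384.436 kN.

F ≈ 384 kN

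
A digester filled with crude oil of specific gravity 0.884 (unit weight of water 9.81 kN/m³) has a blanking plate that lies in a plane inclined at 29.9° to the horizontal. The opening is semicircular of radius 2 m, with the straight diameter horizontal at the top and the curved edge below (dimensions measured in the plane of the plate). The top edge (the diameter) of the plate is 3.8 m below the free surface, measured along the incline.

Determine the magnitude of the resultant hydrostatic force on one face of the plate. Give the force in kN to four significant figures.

γ = 0.884 × 9.81 = 8.67204 kN/m³.
Let θ = 29.9° be the plate's angle to the horizontal; measure y along the incline from where the plane meets the free surface. Vertical depth h = y·sinθ with sinθ = 0.498488.
The centroid of a semicircle lies 4r/(3π) = 0.848826 m from the diameter, here below the top edge, so y_c = 3.8 + 0.848826 = 4.64883 m and h_c = 4.64883 × 0.498488 = 2.31739 m.
A = πr²/2 = π × 2²/2 = 6.28319 m².
Resultant F = γ·h_c·A = 8.67204 × 2.31739 × 6.28319 = 126.27 kN.

F ≈ 126.3 kN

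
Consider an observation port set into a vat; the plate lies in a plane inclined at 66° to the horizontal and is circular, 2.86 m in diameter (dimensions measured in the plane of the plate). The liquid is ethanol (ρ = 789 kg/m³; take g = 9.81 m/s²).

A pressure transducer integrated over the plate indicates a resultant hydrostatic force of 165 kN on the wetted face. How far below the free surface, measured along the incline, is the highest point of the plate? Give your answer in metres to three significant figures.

y_top ≈ 2.20 m

γ = ρg = 789 × 9.81 / 1000 = 7.74009 kN/m³.
A = π(1.43)² = 6.42424 m².
From F = γ·h_c·A, the centroid depth is h_c = 165/(7.74009 × 6.42424) = 3.3183 m.
Let θ = 66° be the plate's angle to the horizontal; measure y along the incline from where the plane meets the free surface. Vertical depth h = y·sinθ with sinθ = 0.913545.
Along the incline, y_c = h_c/sinθ = 3.3183/0.913545 = 3.63233 m.
The centroid is at the centre, 1.43 m below the top of the plate, so the highest point sits at y_top = 3.63233 − 1.43 = 2.20233 m along the incline.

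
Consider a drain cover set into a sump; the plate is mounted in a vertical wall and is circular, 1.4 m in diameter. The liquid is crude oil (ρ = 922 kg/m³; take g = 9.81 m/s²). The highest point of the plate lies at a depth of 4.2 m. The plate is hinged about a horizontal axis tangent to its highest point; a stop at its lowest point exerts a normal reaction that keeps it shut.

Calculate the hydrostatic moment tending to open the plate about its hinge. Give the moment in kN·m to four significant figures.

M ≈ 49.46 kN·m

γ = ρg = 922 × 9.81 / 1000 = 9.04482 kN/m³.
The centroid is at the centre, 0.7 m below the top of the plate, so the centroid depth is h_c = 4.2 + 0.7 = 4.9 m.
A = π(0.7)² = 1.53938 m².
Resultant F = γ·h_c·A = 9.04482 × 4.9 × 1.53938 = 68.2247 kN.
I_c = πr⁴/4 = π × 0.7⁴/4 = 0.188574 m⁴.
Centre of pressure: y_p = y_c + I_c/(y_c·A) = 4.9 + 0.188574/(4.9 × 1.53938) = 4.9 + 0.025 = 4.925 m along the plane.
The resultant acts 0.7 + 0.025 = 0.725 m (along the plate) below the hinge at the top edge, so the moment about the hinge is M = F × 0.725 = 68.2247 × 0.725 = 49.4629 kN·m.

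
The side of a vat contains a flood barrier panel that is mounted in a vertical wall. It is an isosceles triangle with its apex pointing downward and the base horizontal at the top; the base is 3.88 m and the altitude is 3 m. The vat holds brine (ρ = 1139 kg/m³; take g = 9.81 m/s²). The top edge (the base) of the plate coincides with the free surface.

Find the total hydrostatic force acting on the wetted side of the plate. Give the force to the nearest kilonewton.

F ≈ 65 kN

γ = ρg = 1139 × 9.81 / 1000 = 11.17359 kN/m³.
With the apex down, the centroid sits h/3 = 3/3 = 1 m below the base (the top edge), so the centroid depth is h_c = 1 m.
A = ½ × 3.88 × 3 = 5.82 m².
Resultant F = γ·h_c·A = 11.17359 × 1 × 5.82 = 65.0303 kN.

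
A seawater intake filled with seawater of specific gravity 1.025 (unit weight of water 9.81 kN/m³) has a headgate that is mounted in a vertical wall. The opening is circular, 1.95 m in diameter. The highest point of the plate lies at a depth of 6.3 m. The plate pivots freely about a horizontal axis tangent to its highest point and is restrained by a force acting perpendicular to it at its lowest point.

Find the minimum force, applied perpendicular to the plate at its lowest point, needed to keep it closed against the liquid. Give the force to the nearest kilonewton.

P ≈ 113 kN

γ = 1.025 × 9.81 = 10.05525 kN/m³.
The centroid is at the centre, 0.975 m below the top of the plate, so the centroid depth is h_c = 6.3 + 0.975 = 7.275 m.
A = π(0.975)² = 2.98648 m².
Resultant F = γ·h_c·A = 10.05525 × 7.275 × 2.98648 = 218.467 kN.
I_c = πr⁴/4 = π × 0.975⁴/4 = 0.709755 m⁴.
Centre of pressure: y_p = y_c + I_c/(y_c·A) = 7.275 + 0.709755/(7.275 × 2.98648) = 7.275 + 0.0326675 = 7.30767 m along the plane.
The resultant acts 0.975 + 0.0326675 = 1.00767 m (along the plate) below the hinge at the top edge, so the moment about the hinge is M = F × 1.00767 = 218.467 × 1.00767 = 220.143 kN·m.
A normal force at the bottom, 1.95 m from the hinge, must supply this moment: P = 220.143/1.95 = 112.894 kN.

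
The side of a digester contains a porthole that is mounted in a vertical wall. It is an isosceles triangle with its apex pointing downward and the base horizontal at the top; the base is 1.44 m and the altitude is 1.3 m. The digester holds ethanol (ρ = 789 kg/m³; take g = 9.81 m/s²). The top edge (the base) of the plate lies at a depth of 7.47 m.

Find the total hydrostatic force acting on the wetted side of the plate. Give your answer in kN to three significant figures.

F ≈ 57.3 kN

γ = ρg = 789 × 9.81 / 1000 = 7.74009 kN/m³.
With the apex down, the centroid sits h/3 = 1.3/3 = 0.433333 m below the base (the top edge), so the centroid depth is h_c = 7.47 + 0.433333 = 7.90333 m.
A = ½ × 1.44 × 1.3 = 0.936 m².
Resultant F = γ·h_c·A = 7.74009 × 7.90333 × 0.936 = 57.2574 kN.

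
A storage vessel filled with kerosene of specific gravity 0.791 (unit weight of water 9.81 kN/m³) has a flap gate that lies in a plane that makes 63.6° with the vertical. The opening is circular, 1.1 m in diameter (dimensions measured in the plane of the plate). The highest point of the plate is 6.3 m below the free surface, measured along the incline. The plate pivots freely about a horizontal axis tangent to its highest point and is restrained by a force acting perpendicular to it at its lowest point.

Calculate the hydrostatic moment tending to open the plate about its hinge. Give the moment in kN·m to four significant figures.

M ≈ 12.60 kN·m

γ = 0.791 × 9.81 = 7.75971 kN/m³.
The plate makes 63.6° with the vertical, i.e. θ = 90° − 63.6° = 26.4° to the horizontal. Measuring y along the incline from the free-surface line, vertical depth h = y·sinθ with sinθ = 0.444635.
The centroid is at the centre, 0.55 m below the top of the plate, so y_c = 6.3 + 0.55 = 6.85 m and h_c = 6.85 × 0.444635 = 3.04575 m.
A = π(0.55)² = 0.950332 m².
Resultant F = γ·h_c·A = 7.75971 × 3.04575 × 0.950332 = 22.4603 kN.
I_c = πr⁴/4 = π × 0.55⁴/4 = 0.0718688 m⁴.
Centre of pressure: y_p = y_c + I_c/(y_c·A) = 6.85 + 0.0718688/(6.85 × 0.950332) = 6.85 + 0.0110401 = 6.86104 m along the plane.
The resultant acts 0.55 + 0.0110401 = 0.56104 m (along the plate) below the hinge at the top edge, so the moment about the hinge is M = F × 0.56104 = 22.4603 × 0.56104 = 12.6011 kN·m.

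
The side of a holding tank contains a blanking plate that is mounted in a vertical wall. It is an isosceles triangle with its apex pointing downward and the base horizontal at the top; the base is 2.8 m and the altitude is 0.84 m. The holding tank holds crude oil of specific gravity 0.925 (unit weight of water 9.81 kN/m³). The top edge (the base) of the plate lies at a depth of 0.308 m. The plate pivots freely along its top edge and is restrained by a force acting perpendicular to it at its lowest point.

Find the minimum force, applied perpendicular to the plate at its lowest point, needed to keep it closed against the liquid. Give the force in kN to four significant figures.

γ = 0.925 × 9.81 = 9.07425 kN/m³.
With the apex down, the centroid sits h/3 = 0.84/3 = 0.28 m below the base (the top edge), so the centroid depth is h_c = 0.308 + 0.28 = 0.588 m.
A = ½ × 2.8 × 0.84 = 1.176 m².
Resultant F = γ·h_c·A = 9.07425 × 0.588 × 1.176 = 6.27473 kN.
I_c = b·h³/36 = 2.8 × 0.84³/36 = 0.0460992 m⁴.
Centre of pressure: y_p = y_c + I_c/(y_c·A) = 0.588 + 0.0460992/(0.588 × 1.176) = 0.588 + 0.0666667 = 0.654667 m along the plane.
The resultant acts 0.28 + 0.0666667 = 0.346667 m (along the plate) below the hinge at the top edge, so the moment about the hinge is M = F × 0.346667 = 6.27473 × 0.346667 = 2.17524 kN·m.
A normal force at the bottom, 0.84 m from the hinge, must supply this moment: P = 2.17524/0.84 = 2.58957 kN.

P ≈ 2.590 kN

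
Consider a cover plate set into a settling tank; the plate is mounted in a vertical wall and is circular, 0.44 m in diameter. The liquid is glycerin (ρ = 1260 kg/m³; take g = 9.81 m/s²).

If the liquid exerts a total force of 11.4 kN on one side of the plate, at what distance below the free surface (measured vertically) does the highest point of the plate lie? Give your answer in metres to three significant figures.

d_top ≈ 5.85 m

γ = ρg = 1260 × 9.81 / 1000 = 12.3606 kN/m³.
A = π(0.22)² = 0.152053 m².
From F = γ·h_c·A, the centroid depth is h_c = 11.4/(12.3606 × 0.152053) = 6.06555 m.
The centroid is at the centre, 0.22 m below the top of the plate, so the highest point sits at h_top = 6.06555 − 0.22 = 5.84555 m below the surface.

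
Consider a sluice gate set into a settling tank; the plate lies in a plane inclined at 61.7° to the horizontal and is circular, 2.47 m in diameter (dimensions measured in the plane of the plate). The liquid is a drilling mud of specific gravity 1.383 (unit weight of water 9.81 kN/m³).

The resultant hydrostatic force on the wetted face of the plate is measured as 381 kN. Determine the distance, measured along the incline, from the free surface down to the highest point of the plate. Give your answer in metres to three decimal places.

y_top ≈ 5.421 m

γ = 1.383 × 9.81 = 13.56723 kN/m³.
A = π(1.235)² = 4.79164 m².
From F = γ·h_c·A, the centroid depth is h_c = 381/(13.56723 × 4.79164) = 5.8607 m.
Let θ = 61.7° be the plate's angle to the horizontal; measure y along the incline from where the plane meets the free surface. Vertical depth h = y·sinθ with sinθ = 0.880477.
Along the incline, y_c = h_c/sinθ = 5.8607/0.880477 = 6.65628 m.
The centroid is at the centre, 1.235 m below the top of the plate, so the highest point sits at y_top = 6.65628 − 1.235 = 5.42128 m along the incline.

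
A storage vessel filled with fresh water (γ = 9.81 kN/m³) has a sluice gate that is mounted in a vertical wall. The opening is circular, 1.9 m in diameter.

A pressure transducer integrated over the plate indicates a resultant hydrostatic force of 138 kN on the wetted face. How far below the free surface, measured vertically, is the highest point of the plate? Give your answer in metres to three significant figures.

d_top ≈ 4.01 m

γ = 9.81 kN/m³.
A = π(0.95)² = 2.83529 m².
From F = γ·h_c·A, the centroid depth is h_c = 138/(9.81 × 2.83529) = 4.9615 m.
The centroid is at the centre, 0.95 m below the top of the plate, so the highest point sits at h_top = 4.9615 − 0.95 = 4.0115 m below the surface.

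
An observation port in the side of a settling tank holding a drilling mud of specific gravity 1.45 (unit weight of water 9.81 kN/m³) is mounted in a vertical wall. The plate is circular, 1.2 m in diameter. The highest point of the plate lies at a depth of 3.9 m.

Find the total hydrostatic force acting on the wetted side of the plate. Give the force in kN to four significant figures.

γ = 1.45 × 9.81 = 14.2245 kN/m³.
The centroid is at the centre, 0.6 m below the top of the plate, so the centroid depth is h_c = 3.9 + 0.6 = 4.5 m.
A = π(0.6)² = 1.13097 m².
Resultant F = γ·h_c·A = 14.2245 × 4.5 × 1.13097 = 72.3937 kN.

F ≈ 72.39 kN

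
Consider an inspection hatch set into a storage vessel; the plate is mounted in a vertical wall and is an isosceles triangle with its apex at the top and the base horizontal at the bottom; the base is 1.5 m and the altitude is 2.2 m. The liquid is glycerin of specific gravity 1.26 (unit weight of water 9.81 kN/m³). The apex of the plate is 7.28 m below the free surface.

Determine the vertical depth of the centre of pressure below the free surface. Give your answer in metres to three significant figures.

h_p = 8.78 m

γ = 1.26 × 9.81 = 12.3606 kN/m³.
With the apex up, the centroid sits 2h/3 = 2 × 2.2/3 = 1.46667 m below the apex, so the centroid depth is h_c = 7.28 + 1.46667 = 8.74667 m.
A = ½ × 1.5 × 2.2 = 1.65 m².
Resultant F = γ·h_c·A = 12.3606 × 8.74667 × 1.65 = 178.388 kN.
I_c = b·h³/36 = 1.5 × 2.2³/36 = 0.443667 m⁴.
Centre of pressure: y_p = y_c + I_c/(y_c·A) = 8.74667 + 0.443667/(8.74667 × 1.65) = 8.74667 + 0.0307419 = 8.77741 m along the plane.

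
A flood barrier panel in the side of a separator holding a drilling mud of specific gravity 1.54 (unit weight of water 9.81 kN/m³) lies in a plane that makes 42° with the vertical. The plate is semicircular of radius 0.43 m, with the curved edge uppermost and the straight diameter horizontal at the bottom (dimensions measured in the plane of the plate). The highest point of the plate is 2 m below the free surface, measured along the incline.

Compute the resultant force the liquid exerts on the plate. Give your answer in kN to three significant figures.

γ = 1.54 × 9.81 = 15.1074 kN/m³.
The plate makes 42° with the vertical, i.e. θ = 90° − 42° = 48° to the horizontal. Measuring y along the incline from the free-surface line, vertical depth h = y·sinθ with sinθ = 0.743145.
The centroid lies 4r/(3π) = 0.182498 m above the diameter, so r − 4r/(3π) = 0.43 − 0.182498 = 0.247502 m below the topmost point, so y_c = 2 + 0.247502 = 2.2475 m and h_c = 2.2475 × 0.743145 = 1.67022 m.
A = πr²/2 = π × 0.43²/2 = 0.29044 m².
Resultant F = γ·h_c·A = 15.1074 × 1.67022 × 0.29044 = 7.32858 kN.

F ≈ 7.33 kN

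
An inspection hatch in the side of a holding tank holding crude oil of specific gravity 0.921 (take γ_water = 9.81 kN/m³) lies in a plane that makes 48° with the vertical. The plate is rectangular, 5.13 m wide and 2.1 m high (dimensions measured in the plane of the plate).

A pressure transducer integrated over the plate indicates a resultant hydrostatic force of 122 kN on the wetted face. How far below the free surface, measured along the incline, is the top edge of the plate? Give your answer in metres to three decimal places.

γ = 0.921 × 9.81 = 9.03501 kN/m³.
A = 5.13 × 2.1 = 10.773 m².
From F = γ·h_c·A, the centroid depth is h_c = 122/(9.03501 × 10.773) = 1.25341 m.
The plate makes 48° with the vertical, i.e. θ = 90° − 48° = 42° to the horizontal. Measuring y along the incline from the free-surface line, vertical depth h = y·sinθ with sinθ = 0.669131.
Along the incline, y_c = h_c/sinθ = 1.25341/0.669131 = 1.87319 m.
The centroid lies 2.1/2 = 1.05 m below the top edge, so the top edge sits at y_top = 1.87319 − 1.05 = 0.82319 m along the incline.

y_top ≈ 0.823 m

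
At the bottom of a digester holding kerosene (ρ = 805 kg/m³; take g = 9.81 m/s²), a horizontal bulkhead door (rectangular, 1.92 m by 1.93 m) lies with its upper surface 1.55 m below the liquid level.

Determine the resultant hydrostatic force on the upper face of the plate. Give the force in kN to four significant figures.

γ = ρg = 805 × 9.81 / 1000 = 7.89705 kN/m³.
The plate is horizontal, so pressure is uniform at p = γ·h = 7.89705 × 1.55 = 12.2404 kN/m².
A = 1.92 × 1.93 = 3.7056 m².
F = p·A = 12.2404 × 3.7056 = 45.358 kN.

F ≈ 45.36 kN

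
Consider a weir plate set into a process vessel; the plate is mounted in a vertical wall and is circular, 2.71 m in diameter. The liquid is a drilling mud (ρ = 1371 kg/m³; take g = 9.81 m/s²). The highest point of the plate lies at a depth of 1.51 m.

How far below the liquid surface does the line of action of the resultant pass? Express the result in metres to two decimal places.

h_p = 3.03 m

γ = ρg = 1371 × 9.81 / 1000 = 13.44951 kN/m³.
The centroid is at the centre, 1.355 m below the top of the plate, so the centroid depth is h_c = 1.51 + 1.355 = 2.865 m.
A = π(1.355)² = 5.76804 m².
Resultant F = γ·h_c·A = 13.44951 × 2.865 × 5.76804 = 222.259 kN.
I_c = πr⁴/4 = π × 1.355⁴/4 = 2.64757 m⁴.
Centre of pressure: y_p = y_c + I_c/(y_c·A) = 2.865 + 2.64757/(2.865 × 5.76804) = 2.865 + 0.160212 = 3.02521 m along the plane.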